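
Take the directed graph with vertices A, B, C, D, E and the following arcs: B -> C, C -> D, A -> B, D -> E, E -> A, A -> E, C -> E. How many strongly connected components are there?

{A, B, C, D, E} are all mutually reachable — one SCC of size 5.
That gives 1 strongly connected component.

1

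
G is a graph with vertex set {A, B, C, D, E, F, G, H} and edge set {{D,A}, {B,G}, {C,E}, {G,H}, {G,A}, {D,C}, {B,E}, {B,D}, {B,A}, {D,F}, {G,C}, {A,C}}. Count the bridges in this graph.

The edges on the cycle B-G-C-E-B are not bridges since each lies on that cycle.
But removing H—G disconnects H from G; removing F—D disconnects F from D — these are bridges.
That makes 2 bridges.

2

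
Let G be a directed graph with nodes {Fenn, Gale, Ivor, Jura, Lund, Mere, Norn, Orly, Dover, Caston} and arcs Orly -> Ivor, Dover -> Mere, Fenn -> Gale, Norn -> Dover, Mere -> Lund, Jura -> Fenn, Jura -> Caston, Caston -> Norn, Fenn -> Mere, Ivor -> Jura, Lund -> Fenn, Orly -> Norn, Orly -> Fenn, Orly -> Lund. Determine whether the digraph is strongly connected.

No

There is no directed path from Fenn to Norn, so the graph is not strongly connected.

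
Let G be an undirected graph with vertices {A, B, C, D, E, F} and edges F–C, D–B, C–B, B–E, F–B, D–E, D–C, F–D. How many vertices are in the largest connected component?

A is isolated — a component by itself.
Starting from B we can reach B, C, D, E, F. That is one component of size 5.
The largest has 5 vertices.

5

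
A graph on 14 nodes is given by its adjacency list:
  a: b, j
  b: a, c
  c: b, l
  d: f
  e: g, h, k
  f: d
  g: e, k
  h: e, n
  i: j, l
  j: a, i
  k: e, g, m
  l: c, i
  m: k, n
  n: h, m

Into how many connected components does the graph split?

Starting from d we can reach d, f. That is one component of size 2.
Starting from e we can reach e, g, h, k, m, n. That is one component of size 6.
Starting from a we can reach a, b, c, i, j, l. That is one component of size 6.
Total: 3 components.

3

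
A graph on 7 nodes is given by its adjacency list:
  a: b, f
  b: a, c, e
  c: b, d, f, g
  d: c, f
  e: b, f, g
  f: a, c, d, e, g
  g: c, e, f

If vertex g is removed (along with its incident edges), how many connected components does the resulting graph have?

With g gone, the remaining components are: {a, b, c, d, e, f}.
That is 1 component.

1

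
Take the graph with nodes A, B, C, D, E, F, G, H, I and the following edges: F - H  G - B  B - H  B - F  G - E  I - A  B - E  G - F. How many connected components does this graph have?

4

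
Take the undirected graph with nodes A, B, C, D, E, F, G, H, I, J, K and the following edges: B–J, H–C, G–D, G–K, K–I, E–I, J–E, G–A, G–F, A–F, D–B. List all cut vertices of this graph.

Removing G increases the component count from 2 to 3, so G is a cut vertex.
By contrast removing F leaves 2 components; it is not a cut vertex. No other vertex is a cut vertex either.

G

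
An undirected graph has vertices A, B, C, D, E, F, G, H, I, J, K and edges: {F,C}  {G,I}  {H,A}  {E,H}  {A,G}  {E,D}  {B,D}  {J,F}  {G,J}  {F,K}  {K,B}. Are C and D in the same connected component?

Yes

From C we can reach A, B, C, D, E, F, G, H, I, J, K, which includes D.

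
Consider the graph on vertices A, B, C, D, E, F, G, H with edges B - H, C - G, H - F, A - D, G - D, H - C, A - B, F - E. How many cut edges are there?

The edges on the cycle A-B-H-C-G-D-A are not bridges since each lies on that cycle.
But removing F - E disconnects F from E; removing H - F disconnects H from F — these are bridges.
That makes 2 bridges.

2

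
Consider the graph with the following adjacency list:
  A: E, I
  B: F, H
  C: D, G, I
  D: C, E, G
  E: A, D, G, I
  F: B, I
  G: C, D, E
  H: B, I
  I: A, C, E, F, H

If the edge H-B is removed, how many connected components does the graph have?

H and B are still connected via H-I-F-B, so the component count stays at 1.

1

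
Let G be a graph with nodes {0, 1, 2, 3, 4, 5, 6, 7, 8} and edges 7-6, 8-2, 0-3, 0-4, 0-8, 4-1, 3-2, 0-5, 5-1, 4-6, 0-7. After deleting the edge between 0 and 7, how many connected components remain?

0 and 7 are still connected via 0-4-6-7, so the component count stays at 1.

1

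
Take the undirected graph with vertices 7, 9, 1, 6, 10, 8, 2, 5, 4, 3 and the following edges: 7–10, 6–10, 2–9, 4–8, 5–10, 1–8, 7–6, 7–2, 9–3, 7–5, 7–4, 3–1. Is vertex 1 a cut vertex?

No

Deleting 1 leaves 1 component (was 1) (its neighbors 3, 8 remain connected to each other), so 1 is not a cut vertex.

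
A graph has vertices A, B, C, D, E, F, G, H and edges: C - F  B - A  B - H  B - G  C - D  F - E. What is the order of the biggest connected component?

4

Starting from C we can reach C, D, E, F. That is one component of size 4.
Starting from A we can reach A, B, G, H. That is one component of size 4.
The largest has 4 vertices.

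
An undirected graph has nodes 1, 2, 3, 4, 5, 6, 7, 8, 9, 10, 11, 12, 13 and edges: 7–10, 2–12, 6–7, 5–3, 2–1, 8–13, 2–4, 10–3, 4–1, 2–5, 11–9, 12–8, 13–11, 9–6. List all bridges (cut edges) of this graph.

none

The edges on the cycle 2-4-1-2 are not bridges since each lies on that cycle.
Every edge lies on some cycle, so there are no bridges.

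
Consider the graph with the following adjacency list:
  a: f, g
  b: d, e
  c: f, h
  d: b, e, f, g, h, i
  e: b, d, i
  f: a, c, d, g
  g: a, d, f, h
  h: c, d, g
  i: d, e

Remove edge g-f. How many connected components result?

1

g and f are still connected via g-d-f, so the component count stays at 1.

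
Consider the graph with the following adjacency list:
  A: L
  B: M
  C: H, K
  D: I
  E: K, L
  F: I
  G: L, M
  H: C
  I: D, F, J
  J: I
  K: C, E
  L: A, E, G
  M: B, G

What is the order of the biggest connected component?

Starting from D we can reach D, F, I, J. That is one component of size 4.
Starting from A we can reach A, B, C, E, G, H, K, L, M. That is one component of size 9.
The largest has 9 vertices.

9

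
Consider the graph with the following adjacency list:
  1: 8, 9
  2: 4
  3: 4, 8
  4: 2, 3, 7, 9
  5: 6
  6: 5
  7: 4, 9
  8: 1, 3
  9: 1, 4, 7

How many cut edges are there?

2

The edges on the cycle 9-4-3-8-1-9 are not bridges since each lies on that cycle.
But removing 2-4 disconnects 2 from 4; removing 6-5 disconnects 6 from 5 — these are bridges.
That makes 2 bridges.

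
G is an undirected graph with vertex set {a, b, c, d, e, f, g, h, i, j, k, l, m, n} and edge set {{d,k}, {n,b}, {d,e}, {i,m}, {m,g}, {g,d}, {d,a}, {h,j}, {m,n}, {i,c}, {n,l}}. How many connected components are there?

f is isolated — a component by itself.
Starting from h we can reach h, j. That is one component of size 2.
Starting from a we can reach a, b, c, d, e, g, i, k, l, m, n. That is one component of size 11.
Total: 3 components.

3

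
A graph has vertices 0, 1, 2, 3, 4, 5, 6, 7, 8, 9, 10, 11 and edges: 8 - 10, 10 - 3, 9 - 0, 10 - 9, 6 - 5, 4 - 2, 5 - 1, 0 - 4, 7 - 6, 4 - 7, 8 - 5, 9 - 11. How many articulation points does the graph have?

4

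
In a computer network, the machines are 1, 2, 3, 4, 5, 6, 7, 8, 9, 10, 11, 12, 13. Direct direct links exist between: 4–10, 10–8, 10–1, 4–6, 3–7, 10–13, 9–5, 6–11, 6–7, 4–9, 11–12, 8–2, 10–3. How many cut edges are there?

8

The edges on the cycle 4-10-3-7-6-4 are not bridges since each lies on that cycle.
But removing 8–10 disconnects 8 from 10; removing 12–11 disconnects 12 from 11; removing 4–9 disconnects 4 from 9; removing 1–10 disconnects 1 from 10 — these are bridges.
In total 8 edges are bridges.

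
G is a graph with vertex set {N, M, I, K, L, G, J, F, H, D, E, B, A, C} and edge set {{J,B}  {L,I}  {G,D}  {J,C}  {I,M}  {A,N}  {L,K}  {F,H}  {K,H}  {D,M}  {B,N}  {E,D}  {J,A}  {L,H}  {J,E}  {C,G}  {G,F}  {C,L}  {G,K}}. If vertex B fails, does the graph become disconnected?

Deleting B leaves 1 component (was 1) (its neighbors J, N remain connected to each other), so B is not a cut vertex.

No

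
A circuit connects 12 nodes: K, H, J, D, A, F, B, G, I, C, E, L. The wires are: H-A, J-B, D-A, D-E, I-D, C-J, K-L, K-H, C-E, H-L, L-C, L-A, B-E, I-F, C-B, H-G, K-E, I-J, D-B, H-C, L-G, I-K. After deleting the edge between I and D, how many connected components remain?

1

I and D are still connected via I-K-E-D, so the component count stays at 1.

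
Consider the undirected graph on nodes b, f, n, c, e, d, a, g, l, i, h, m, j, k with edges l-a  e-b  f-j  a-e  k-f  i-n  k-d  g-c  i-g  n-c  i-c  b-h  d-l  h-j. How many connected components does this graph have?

m is isolated — a component by itself.
Starting from c we can reach c, g, i, n. That is one component of size 4.
Starting from a we can reach a, b, d, e, f, h, j, k, l. That is one component of size 9.
Total: 3 components.

3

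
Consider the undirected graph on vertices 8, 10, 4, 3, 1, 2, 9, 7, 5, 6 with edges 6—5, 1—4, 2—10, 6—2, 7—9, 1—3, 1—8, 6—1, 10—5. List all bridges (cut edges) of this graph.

1-3, 1-4, 1-6, 1-8, 7-9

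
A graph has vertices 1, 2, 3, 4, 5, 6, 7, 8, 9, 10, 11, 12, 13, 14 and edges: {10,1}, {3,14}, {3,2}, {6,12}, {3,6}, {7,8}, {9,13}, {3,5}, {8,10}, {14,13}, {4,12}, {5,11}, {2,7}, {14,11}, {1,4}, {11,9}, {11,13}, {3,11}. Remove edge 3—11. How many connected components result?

1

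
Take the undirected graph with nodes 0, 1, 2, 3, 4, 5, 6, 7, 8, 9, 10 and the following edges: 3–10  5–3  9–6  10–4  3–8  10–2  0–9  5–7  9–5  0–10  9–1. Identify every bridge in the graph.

1-9, 10-2, 10-4, 3-8, 5-7, 6-9

The edges on the cycle 0-9-5-3-10-0 are not bridges since each lies on that cycle.
But removing 9–6 disconnects 9 from 6; removing 5–7 disconnects 5 from 7; removing 3–8 disconnects 3 from 8; removing 9–1 disconnects 9 from 1 — these are bridges.
In total 6 edges are bridges.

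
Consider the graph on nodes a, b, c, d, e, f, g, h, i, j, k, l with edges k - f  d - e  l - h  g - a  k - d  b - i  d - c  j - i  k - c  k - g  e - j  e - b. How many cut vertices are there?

Removing d increases the component count from 2 to 3, so d is a cut vertex.
Removing e increases the component count from 2 to 3, so e is a cut vertex.
Removing g increases the component count from 2 to 3, so g is a cut vertex.
Likewise k is a cut vertex.
By contrast removing c leaves 2 components; it is not a cut vertex. No other vertex is a cut vertex either.

4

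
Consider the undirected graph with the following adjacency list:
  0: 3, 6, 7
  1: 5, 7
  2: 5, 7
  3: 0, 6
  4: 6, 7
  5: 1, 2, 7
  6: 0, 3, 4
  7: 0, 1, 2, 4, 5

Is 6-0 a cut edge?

After removing 6-0, the path 6-3-0 still connects them, so the edge is not a bridge.

No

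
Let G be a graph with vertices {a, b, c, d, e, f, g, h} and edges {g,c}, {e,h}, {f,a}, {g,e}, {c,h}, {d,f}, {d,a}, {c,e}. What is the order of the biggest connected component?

b is isolated — a component by itself.
Starting from a we can reach a, d, f. That is one component of size 3.
Starting from c we can reach c, e, g, h. That is one component of size 4.
The largest has 4 vertices.

4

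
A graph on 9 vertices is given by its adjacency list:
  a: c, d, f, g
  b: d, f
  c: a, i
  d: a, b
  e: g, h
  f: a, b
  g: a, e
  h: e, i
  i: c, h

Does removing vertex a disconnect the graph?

Yes

Deleting a raises the number of components from 1 to 2, so a is a cut vertex.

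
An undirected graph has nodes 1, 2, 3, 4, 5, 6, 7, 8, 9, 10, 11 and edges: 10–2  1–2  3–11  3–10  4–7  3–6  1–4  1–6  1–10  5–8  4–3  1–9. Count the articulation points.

3

Removing 1 increases the component count from 2 to 3, so 1 is a cut vertex.
Removing 3 increases the component count from 2 to 3, so 3 is a cut vertex.
Removing 4 increases the component count from 2 to 3, so 4 is a cut vertex.
By contrast removing 8 leaves 2 components; it is not a cut vertex. No other vertex is a cut vertex either.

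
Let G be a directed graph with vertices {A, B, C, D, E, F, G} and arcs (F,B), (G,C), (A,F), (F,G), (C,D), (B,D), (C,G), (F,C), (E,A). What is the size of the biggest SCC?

2

{C, G} are all mutually reachable — one SCC of size 2.
{F} is an SCC by itself.
{A} is an SCC by itself.
{B} is an SCC by itself.
{E} is an SCC by itself.
(and 1 more singleton SCC)
The largest has 2 vertices.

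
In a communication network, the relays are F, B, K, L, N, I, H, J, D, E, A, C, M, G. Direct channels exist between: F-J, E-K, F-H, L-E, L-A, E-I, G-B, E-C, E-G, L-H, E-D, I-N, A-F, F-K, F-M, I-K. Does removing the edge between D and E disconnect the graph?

Removing D-E leaves no path between D and E: the component count goes from 1 to 2. So it is a bridge.

Yes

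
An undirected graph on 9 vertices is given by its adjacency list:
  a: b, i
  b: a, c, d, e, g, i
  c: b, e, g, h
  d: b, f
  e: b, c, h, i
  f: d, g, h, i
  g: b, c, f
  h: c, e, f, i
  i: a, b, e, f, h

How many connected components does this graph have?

Starting from a we can reach a, b, c, d, e, f, g, h, i. That is one component of size 9.
Total: 1 component.

1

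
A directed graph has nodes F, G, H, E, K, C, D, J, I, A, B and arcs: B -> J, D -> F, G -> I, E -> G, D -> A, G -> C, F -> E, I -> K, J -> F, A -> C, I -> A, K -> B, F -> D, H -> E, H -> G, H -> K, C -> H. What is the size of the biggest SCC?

{A, B, C, D, E, F, G, H, I, J, K} are all mutually reachable — one SCC of size 11.
The largest has 11 vertices.

11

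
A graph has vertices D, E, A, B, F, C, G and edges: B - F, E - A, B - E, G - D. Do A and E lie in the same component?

From A we can reach A, B, E, F, which includes E.

Yes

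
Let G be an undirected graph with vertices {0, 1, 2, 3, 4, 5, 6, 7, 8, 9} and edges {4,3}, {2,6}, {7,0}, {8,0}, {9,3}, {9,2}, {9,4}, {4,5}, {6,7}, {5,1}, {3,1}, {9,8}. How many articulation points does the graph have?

1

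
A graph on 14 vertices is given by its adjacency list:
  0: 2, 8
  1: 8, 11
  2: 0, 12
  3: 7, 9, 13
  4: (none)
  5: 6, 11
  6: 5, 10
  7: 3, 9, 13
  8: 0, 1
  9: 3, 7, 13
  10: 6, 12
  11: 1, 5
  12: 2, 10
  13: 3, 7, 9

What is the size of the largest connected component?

4 is isolated — a component by itself.
Starting from 3 we can reach 3, 7, 9, 13. That is one component of size 4.
Starting from 0 we can reach 0, 1, 2, 5, 6, 8, 10, 11, 12. That is one component of size 9.
The largest has 9 vertices.

9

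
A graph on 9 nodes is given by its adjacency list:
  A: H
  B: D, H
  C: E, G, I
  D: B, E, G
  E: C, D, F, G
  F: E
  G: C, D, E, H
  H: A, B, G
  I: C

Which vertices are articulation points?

C, E, H

Removing C increases the component count from 1 to 2, so C is a cut vertex.
Removing E increases the component count from 1 to 2, so E is a cut vertex.
Removing H increases the component count from 1 to 2, so H is a cut vertex.
By contrast removing G leaves 1 component; it is not a cut vertex. No other vertex is a cut vertex either.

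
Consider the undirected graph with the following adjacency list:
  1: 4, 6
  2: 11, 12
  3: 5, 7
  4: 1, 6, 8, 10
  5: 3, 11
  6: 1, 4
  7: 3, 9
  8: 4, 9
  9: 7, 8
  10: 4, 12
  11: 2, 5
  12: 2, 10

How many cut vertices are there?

Removing 4 increases the component count from 1 to 2, so 4 is a cut vertex.
By contrast removing 9 leaves 1 component; it is not a cut vertex. No other vertex is a cut vertex either.

1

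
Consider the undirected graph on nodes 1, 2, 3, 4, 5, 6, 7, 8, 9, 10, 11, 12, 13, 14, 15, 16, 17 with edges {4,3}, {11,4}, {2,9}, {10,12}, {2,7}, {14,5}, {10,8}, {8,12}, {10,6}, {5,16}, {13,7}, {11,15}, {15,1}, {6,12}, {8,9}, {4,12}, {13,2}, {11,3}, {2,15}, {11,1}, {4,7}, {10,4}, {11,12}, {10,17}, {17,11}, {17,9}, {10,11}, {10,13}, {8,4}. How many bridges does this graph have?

2

The edges on the cycle 10-17-11-12-8-10 are not bridges since each lies on that cycle.
But removing 14—5 disconnects 14 from 5; removing 16—5 disconnects 16 from 5 — these are bridges.
That makes 2 bridges.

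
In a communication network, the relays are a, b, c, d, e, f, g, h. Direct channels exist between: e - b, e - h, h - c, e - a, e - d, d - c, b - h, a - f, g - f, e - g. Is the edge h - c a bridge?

After removing h - c, the path h-e-d-c still connects them, so the edge is not a bridge.

No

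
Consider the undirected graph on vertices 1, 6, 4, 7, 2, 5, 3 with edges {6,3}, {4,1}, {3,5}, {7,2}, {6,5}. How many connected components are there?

3

Starting from 2 we can reach 2, 7. That is one component of size 2.
Starting from 1 we can reach 1, 4. That is one component of size 2.
Starting from 3 we can reach 3, 5, 6. That is one component of size 3.
Total: 3 components.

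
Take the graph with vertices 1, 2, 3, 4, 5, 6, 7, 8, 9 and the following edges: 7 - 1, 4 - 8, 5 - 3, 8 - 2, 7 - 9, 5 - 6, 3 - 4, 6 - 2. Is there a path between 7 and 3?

No

The component containing 7 is {1, 7, 9}, and 3 is not in it.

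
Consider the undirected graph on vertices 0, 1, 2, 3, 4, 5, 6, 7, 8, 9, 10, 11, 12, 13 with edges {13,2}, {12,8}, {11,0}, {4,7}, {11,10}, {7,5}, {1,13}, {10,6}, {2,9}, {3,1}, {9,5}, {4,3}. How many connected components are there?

3

Starting from 8 we can reach 8, 12. That is one component of size 2.
Starting from 0 we can reach 0, 6, 10, 11. That is one component of size 4.
Starting from 1 we can reach 1, 2, 3, 4, 5, 7, 9, 13. That is one component of size 8.
Total: 3 components.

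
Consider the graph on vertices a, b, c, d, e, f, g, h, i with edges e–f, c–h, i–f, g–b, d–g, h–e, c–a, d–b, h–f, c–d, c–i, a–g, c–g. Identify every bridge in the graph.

none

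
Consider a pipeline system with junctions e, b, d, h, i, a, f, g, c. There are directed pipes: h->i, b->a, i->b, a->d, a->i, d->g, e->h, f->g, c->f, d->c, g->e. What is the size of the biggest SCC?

{a, b, c, d, e, f, g, h, i} are all mutually reachable — one SCC of size 9.
The largest has 9 vertices.

9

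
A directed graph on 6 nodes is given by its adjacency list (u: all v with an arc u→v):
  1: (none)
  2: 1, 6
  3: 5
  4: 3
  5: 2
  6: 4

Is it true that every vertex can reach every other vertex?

There is no directed path from 1 to 6, so the graph is not strongly connected.

No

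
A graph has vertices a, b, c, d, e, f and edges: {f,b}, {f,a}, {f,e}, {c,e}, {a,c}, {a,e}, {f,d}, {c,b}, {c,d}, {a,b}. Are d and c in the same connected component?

From d we can reach a, b, c, d, e, f, which includes c.

Yes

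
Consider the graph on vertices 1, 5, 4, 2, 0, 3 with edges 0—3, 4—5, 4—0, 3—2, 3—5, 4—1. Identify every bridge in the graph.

1-4, 2-3

The edges on the cycle 4-0-3-5-4 are not bridges since each lies on that cycle.
But removing 2—3 disconnects 2 from 3; removing 1—4 disconnects 1 from 4 — these are bridges.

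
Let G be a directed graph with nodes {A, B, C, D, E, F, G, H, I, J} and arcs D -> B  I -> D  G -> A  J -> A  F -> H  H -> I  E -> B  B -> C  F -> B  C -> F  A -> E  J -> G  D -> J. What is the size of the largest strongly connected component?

10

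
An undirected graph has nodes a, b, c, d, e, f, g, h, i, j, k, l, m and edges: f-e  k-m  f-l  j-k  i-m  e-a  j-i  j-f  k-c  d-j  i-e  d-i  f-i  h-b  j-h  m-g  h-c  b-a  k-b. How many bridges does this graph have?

The edges on the cycle d-j-f-i-d are not bridges since each lies on that cycle.
But removing f-l disconnects f from l; removing m-g disconnects m from g — these are bridges.
That makes 2 bridges.

2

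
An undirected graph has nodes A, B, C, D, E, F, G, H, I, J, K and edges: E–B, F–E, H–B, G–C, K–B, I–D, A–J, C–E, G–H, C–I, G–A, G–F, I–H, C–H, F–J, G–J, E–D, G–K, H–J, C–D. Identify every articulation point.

Removing J, for instance, still leaves 1 component. No single vertex removal increases the component count — the graph has no articulation points.

none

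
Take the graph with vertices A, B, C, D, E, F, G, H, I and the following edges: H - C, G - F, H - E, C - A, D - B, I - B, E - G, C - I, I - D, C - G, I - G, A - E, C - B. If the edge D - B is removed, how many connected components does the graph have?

1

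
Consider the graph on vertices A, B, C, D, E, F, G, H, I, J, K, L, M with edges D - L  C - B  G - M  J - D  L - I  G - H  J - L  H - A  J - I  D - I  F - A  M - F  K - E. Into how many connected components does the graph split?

4

Starting from B we can reach B, C. That is one component of size 2.
Starting from E we can reach E, K. That is one component of size 2.
Starting from D we can reach D, I, J, L. That is one component of size 4.
Starting from A we can reach A, F, G, H, M. That is one component of size 5.
Total: 4 components.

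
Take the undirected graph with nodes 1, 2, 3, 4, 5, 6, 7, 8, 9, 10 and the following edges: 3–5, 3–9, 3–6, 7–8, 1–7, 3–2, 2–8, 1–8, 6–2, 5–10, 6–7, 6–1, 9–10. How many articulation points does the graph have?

Removing 3 increases the component count from 2 to 3, so 3 is a cut vertex.
By contrast removing 1 leaves 2 components; it is not a cut vertex. No other vertex is a cut vertex either.

1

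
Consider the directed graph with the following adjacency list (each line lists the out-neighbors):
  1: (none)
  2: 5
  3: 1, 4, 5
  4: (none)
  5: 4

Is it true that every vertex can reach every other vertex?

There is no directed path from 3 to 2, so the graph is not strongly connected.

No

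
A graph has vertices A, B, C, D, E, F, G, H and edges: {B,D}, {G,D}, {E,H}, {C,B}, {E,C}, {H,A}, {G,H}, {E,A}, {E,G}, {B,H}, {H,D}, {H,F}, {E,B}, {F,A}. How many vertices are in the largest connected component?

Starting from A we can reach A, B, C, D, E, F, G, H. That is one component of size 8.
The largest has 8 vertices.

8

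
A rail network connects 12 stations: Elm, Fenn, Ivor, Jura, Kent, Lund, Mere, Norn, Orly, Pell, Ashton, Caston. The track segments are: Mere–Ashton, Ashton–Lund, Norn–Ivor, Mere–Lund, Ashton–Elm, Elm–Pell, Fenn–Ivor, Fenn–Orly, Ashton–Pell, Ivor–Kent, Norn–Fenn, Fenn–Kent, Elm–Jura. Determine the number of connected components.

3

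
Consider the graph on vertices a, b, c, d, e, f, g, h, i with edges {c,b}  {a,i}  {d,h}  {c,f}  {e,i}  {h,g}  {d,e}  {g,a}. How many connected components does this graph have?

2

Starting from b we can reach b, c, f. That is one component of size 3.
Starting from a we can reach a, d, e, g, h, i. That is one component of size 6.
Total: 2 components.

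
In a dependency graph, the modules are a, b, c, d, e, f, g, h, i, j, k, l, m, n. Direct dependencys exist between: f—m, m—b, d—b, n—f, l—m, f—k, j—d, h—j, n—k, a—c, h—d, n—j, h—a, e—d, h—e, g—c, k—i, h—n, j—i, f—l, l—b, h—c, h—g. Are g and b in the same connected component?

Yes

From g we can reach a, b, c, d, e, f, g, h, i, j, k, l, m, n, which includes b.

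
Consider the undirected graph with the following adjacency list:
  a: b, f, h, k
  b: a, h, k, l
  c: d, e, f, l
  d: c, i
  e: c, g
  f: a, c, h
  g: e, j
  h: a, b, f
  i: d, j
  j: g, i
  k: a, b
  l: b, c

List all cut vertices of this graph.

c

Removing c increases the component count from 1 to 2, so c is a cut vertex.
By contrast removing e leaves 1 component; it is not a cut vertex. No other vertex is a cut vertex either.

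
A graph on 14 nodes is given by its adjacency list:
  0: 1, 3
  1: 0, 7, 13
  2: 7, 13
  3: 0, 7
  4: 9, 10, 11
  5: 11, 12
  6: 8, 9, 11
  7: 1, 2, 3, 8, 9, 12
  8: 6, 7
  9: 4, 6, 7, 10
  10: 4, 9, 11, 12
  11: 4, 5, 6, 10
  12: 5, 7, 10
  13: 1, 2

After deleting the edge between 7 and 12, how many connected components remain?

1

7 and 12 are still connected via 7-9-10-12, so the component count stays at 1.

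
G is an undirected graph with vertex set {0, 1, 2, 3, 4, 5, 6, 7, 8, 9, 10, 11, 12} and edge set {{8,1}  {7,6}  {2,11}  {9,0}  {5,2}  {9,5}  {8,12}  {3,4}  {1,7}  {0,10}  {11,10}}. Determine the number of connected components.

Starting from 3 we can reach 3, 4. That is one component of size 2.
Starting from 1 we can reach 1, 6, 7, 8, 12. That is one component of size 5.
Starting from 0 we can reach 0, 2, 5, 9, 10, 11. That is one component of size 6.
Total: 3 components.

3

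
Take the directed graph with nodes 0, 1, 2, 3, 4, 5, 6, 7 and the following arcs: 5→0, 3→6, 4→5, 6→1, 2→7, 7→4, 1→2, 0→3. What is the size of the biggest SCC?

8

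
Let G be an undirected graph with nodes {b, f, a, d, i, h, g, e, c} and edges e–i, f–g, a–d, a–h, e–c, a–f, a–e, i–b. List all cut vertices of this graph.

a, e, f, i

Removing a increases the component count from 1 to 4, so a is a cut vertex.
Removing e increases the component count from 1 to 3, so e is a cut vertex.
Removing f increases the component count from 1 to 2, so f is a cut vertex.
Likewise i is a cut vertex.
By contrast removing d leaves 1 component; it is not a cut vertex. No other vertex is a cut vertex either.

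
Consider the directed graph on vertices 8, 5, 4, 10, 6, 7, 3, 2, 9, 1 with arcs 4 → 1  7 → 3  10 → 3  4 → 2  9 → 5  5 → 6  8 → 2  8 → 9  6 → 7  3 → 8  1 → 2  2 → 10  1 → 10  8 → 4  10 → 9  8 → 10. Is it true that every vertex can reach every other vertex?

Yes

From 6 we can reach every vertex (1, 2, 3, 4, 5, 6, 7, 8, 9, 10), and every vertex can reach 6 (1, 2, 3, 4, 5, 6, 7, 8, 9, 10). So the whole graph is one strongly connected component.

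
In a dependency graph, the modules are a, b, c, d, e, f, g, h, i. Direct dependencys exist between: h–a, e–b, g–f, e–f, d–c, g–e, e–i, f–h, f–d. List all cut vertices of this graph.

Removing d increases the component count from 1 to 2, so d is a cut vertex.
Removing e increases the component count from 1 to 3, so e is a cut vertex.
Removing f increases the component count from 1 to 3, so f is a cut vertex.
Likewise h is a cut vertex.
By contrast removing b leaves 1 component; it is not a cut vertex. No other vertex is a cut vertex either.

d, e, f, h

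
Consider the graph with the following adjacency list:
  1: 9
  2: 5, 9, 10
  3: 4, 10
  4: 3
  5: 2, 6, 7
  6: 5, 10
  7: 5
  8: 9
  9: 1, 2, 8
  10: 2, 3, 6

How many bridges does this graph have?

The edges on the cycle 2-10-6-5-2 are not bridges since each lies on that cycle.
But removing 9-1 disconnects 9 from 1; removing 5-7 disconnects 5 from 7; removing 2-9 disconnects 2 from 9; removing 10-3 disconnects 10 from 3 — these are bridges.
In total 6 edges are bridges.

6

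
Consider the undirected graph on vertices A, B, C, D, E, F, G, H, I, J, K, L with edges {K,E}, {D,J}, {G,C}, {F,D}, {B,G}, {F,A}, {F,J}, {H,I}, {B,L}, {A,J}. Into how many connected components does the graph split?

4

Starting from E we can reach E, K. That is one component of size 2.
Starting from H we can reach H, I. That is one component of size 2.
Starting from A we can reach A, D, F, J. That is one component of size 4.
Starting from B we can reach B, C, G, L. That is one component of size 4.
Total: 4 components.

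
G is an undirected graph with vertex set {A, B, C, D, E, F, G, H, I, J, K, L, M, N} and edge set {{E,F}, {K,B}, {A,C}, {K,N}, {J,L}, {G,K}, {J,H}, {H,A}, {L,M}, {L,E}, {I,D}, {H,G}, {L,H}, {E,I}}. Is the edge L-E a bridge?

Yes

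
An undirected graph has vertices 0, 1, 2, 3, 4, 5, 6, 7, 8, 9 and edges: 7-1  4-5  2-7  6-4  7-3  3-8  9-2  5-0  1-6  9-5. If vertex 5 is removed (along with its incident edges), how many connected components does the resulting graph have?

With 5 gone, the remaining components are: {0}; {1, 2, 3, 4, 6, 7, 8, 9}.
That is 2 components.

2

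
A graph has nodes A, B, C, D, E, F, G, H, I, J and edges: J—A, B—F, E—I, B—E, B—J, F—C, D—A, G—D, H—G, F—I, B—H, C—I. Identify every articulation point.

B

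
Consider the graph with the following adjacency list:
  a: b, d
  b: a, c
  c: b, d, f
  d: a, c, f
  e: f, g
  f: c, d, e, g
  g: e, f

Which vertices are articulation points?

Removing f increases the component count from 1 to 2, so f is a cut vertex.
By contrast removing g leaves 1 component; it is not a cut vertex. No other vertex is a cut vertex either.

f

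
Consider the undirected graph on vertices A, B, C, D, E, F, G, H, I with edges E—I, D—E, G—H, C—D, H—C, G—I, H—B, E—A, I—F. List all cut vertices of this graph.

E, H, I

Removing E increases the component count from 1 to 2, so E is a cut vertex.
Removing H increases the component count from 1 to 2, so H is a cut vertex.
Removing I increases the component count from 1 to 2, so I is a cut vertex.
By contrast removing G leaves 1 component; it is not a cut vertex. No other vertex is a cut vertex either.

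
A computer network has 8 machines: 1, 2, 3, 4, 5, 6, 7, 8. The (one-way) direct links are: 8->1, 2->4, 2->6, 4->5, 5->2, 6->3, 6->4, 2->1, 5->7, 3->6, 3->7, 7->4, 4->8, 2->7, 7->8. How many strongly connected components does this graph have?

{2, 3, 4, 5, 6, 7} are all mutually reachable — one SCC of size 6.
{1} is an SCC by itself.
{8} is an SCC by itself.
That gives 3 strongly connected components.

3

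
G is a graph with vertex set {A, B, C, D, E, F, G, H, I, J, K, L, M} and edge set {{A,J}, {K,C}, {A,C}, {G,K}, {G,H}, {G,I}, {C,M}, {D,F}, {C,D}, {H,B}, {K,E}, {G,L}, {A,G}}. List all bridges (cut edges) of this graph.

The edges on the cycle A-G-K-C-A are not bridges since each lies on that cycle.
But removing G—L disconnects G from L; removing G—I disconnects G from I; removing C—D disconnects C from D; removing H—B disconnects H from B — these are bridges.
In total 9 edges are bridges.

A-J, B-H, C-D, C-M, D-F, E-K, G-H, G-I, G-L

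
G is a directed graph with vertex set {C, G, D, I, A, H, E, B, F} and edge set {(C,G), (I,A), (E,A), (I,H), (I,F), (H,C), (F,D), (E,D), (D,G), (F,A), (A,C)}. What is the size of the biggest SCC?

1

{C} is an SCC by itself.
{D} is an SCC by itself.
{H} is an SCC by itself.
{E} is an SCC by itself.
{B} is an SCC by itself.
(and 4 more singleton SCCs)
The largest has 1 vertex.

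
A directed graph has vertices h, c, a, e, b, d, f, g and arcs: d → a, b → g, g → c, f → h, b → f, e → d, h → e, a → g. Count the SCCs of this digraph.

8

{b} is an SCC by itself.
{f} is an SCC by itself.
{e} is an SCC by itself.
{c} is an SCC by itself.
{d} is an SCC by itself.
(and 3 more singleton SCCs)
That gives 8 strongly connected components.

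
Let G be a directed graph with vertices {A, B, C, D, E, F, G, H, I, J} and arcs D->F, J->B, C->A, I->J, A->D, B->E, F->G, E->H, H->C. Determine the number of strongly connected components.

{D} is an SCC by itself.
{C} is an SCC by itself.
{G} is an SCC by itself.
{B} is an SCC by itself.
{E} is an SCC by itself.
(and 5 more singleton SCCs)
That gives 10 strongly connected components.

10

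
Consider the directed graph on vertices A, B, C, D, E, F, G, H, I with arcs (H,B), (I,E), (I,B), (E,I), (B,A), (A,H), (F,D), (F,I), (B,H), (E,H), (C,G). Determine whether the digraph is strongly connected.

No

There is no directed path from H to D, so the graph is not strongly connected.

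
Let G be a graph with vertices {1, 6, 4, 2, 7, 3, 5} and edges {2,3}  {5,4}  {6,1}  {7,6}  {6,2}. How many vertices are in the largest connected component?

Starting from 4 we can reach 4, 5. That is one component of size 2.
Starting from 1 we can reach 1, 2, 3, 6, 7. That is one component of size 5.
The largest has 5 vertices.

5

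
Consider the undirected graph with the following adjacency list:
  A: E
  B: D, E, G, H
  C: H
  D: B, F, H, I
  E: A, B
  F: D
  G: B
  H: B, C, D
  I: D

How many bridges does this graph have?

The edges on the cycle B-H-D-B are not bridges since each lies on that cycle.
But removing D-I disconnects D from I; removing H-C disconnects H from C; removing D-F disconnects D from F; removing E-A disconnects E from A — these are bridges.
In total 6 edges are bridges.

6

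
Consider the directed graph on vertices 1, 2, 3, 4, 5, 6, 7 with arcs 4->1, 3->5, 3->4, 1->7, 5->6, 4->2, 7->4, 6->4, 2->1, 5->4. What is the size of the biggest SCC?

{1, 2, 4, 7} are all mutually reachable — one SCC of size 4.
{3} is an SCC by itself.
{6} is an SCC by itself.
{5} is an SCC by itself.
The largest has 4 vertices.

4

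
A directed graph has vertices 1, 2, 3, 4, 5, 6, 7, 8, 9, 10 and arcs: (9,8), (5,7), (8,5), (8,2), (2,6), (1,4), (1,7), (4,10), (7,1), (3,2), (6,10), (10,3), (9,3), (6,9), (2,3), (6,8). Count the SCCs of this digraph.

1

{1, 2, 3, 4, 5, 6, 7, 8, 9, 10} are all mutually reachable — one SCC of size 10.
That gives 1 strongly connected component.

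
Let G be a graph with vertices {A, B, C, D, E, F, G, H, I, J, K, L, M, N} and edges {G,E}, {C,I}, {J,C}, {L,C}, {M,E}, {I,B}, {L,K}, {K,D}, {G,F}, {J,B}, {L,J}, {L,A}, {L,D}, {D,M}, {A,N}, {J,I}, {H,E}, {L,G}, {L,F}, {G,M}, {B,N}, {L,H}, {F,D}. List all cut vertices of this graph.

Removing L increases the component count from 1 to 2, so L is a cut vertex.
By contrast removing J leaves 1 component; it is not a cut vertex. No other vertex is a cut vertex either.

L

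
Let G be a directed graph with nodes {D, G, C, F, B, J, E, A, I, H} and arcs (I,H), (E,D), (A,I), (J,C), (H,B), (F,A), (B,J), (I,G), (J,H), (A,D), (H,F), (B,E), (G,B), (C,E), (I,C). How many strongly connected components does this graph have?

4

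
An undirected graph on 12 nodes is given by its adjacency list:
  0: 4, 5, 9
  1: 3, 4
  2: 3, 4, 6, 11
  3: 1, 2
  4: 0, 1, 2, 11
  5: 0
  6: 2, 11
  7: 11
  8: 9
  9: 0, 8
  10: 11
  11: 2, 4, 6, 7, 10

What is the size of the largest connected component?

12

Starting from 0 we can reach 0, 1, 2, 3, 4, 5, 6, 7, 8, 9, 10, 11. That is one component of size 12.
The largest has 12 vertices.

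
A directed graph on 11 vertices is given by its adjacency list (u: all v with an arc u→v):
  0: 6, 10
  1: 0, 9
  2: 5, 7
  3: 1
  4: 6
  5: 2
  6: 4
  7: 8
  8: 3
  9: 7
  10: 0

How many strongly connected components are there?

4

{1, 3, 7, 8, 9} are all mutually reachable — one SCC of size 5.
{0, 10} are all mutually reachable — one SCC of size 2.
{4, 6} are all mutually reachable — one SCC of size 2.
{2, 5} are all mutually reachable — one SCC of size 2.
That gives 4 strongly connected components.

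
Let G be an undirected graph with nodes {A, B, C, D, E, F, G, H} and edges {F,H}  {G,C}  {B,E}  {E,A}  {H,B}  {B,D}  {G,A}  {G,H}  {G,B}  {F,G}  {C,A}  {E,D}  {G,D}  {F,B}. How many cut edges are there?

0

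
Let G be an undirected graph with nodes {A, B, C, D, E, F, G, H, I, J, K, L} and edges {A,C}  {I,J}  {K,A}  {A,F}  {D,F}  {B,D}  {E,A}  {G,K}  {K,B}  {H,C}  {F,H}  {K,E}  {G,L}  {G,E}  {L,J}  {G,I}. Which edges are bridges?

none

The edges on the cycle G-I-J-L-G are not bridges since each lies on that cycle.
Every edge lies on some cycle, so there are no bridges.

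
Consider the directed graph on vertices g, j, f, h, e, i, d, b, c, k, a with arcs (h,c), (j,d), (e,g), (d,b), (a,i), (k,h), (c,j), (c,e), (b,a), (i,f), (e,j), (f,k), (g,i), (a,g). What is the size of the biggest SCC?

11

{a, b, c, d, e, f, g, h, i, j, k} are all mutually reachable — one SCC of size 11.
The largest has 11 vertices.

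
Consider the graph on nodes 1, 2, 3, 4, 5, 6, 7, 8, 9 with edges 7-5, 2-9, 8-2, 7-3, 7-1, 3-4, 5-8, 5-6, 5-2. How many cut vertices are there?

4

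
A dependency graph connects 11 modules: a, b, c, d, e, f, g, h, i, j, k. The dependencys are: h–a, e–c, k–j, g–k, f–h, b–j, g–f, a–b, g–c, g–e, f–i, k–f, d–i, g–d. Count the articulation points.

1

Removing g increases the component count from 1 to 2, so g is a cut vertex.
By contrast removing d leaves 1 component; it is not a cut vertex. No other vertex is a cut vertex either.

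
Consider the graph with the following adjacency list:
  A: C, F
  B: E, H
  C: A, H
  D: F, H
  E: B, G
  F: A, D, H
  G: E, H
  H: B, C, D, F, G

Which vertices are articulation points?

Removing H increases the component count from 1 to 2, so H is a cut vertex.
By contrast removing D leaves 1 component; it is not a cut vertex. No other vertex is a cut vertex either.

H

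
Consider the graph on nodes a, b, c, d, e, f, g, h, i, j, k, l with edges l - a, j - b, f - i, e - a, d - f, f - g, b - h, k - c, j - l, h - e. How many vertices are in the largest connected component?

6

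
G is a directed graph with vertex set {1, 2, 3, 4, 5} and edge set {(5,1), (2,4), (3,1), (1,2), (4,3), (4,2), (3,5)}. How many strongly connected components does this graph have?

1

{1, 2, 3, 4, 5} are all mutually reachable — one SCC of size 5.
That gives 1 strongly connected component.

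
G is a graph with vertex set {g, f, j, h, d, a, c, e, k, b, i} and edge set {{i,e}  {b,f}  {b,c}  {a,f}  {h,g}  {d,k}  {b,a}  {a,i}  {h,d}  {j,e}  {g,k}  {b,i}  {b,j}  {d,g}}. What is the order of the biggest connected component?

7

Starting from d we can reach d, g, h, k. That is one component of size 4.
Starting from a we can reach a, b, c, e, f, i, j. That is one component of size 7.
The largest has 7 vertices.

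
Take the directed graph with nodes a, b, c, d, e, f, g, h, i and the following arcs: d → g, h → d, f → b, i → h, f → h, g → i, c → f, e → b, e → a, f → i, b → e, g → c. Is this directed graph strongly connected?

No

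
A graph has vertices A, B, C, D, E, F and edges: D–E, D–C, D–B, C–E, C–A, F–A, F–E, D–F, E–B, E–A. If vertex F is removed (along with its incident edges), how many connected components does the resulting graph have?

1

With F gone, the remaining components are: {A, B, C, D, E}.
That is 1 component.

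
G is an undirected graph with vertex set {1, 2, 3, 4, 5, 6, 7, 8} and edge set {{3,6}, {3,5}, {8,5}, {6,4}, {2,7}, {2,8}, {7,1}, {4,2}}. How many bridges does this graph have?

2

The edges on the cycle 3-6-4-2-8-5-3 are not bridges since each lies on that cycle.
But removing 7-1 disconnects 7 from 1; removing 2-7 disconnects 2 from 7 — these are bridges.
That makes 2 bridges.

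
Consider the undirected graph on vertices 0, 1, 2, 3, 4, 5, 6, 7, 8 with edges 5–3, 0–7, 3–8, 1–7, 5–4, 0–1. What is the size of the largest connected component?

4

2 is isolated — a component by itself.
6 is isolated — a component by itself.
Starting from 0 we can reach 0, 1, 7. That is one component of size 3.
Starting from 3 we can reach 3, 4, 5, 8. That is one component of size 4.
The largest has 4 vertices.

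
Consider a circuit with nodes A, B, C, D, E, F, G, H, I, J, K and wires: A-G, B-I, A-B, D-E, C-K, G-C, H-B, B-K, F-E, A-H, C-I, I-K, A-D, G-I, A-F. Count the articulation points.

1

Removing A increases the component count from 2 to 3, so A is a cut vertex.
By contrast removing C leaves 2 components; it is not a cut vertex. No other vertex is a cut vertex either.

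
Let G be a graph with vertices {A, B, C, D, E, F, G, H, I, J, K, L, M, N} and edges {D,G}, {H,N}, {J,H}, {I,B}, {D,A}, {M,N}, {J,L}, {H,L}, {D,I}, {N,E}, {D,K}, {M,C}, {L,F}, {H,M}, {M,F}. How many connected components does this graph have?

2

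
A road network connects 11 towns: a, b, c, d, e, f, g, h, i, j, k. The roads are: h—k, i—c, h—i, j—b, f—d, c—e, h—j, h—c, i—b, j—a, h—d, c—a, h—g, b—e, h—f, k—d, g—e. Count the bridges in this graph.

0

The edges on the cycle h-k-d-h are not bridges since each lies on that cycle.
Every edge lies on some cycle, so there are no bridges.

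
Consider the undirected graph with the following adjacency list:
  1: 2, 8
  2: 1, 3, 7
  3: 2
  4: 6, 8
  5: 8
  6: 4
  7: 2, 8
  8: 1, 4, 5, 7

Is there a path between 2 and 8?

Yes

From 2 we can reach 1, 2, 3, 4, 5, 6, 7, 8, which includes 8.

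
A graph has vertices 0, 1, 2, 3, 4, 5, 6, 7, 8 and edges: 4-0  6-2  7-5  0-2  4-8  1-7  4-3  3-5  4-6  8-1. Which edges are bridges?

The edges on the cycle 4-6-2-0-4 are not bridges since each lies on that cycle.
Every edge lies on some cycle, so there are no bridges.

none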